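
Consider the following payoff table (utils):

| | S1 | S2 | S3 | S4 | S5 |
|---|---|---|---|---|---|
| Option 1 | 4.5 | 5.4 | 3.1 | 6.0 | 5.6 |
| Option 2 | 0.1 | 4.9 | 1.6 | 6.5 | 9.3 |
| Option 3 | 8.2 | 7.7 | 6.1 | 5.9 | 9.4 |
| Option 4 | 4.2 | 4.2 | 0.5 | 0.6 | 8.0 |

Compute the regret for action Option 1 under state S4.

Best payoff under S4 is 6.5.
Regret = 6.5 − 6.0 = 0.5.

0.5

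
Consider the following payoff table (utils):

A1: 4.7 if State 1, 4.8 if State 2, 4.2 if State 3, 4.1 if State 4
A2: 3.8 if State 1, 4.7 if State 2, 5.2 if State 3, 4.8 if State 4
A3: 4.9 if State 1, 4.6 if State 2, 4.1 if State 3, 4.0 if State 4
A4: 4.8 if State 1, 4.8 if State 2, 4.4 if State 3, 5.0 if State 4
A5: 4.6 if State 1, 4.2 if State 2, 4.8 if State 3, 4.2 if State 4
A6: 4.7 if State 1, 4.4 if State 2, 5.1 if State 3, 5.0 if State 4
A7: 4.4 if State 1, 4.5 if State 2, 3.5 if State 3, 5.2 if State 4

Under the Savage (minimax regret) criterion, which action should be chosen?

Column bests: State 1=4.9, State 2=4.8, State 3=5.2, State 4=5.2.
A1 regrets: 0.2, 0.0, 1.0, 1.1 → max 1.1
A2 regrets: 1.1, 0.1, 0.0, 0.4 → max 1.1
A3 regrets: 0.0, 0.2, 1.1, 1.2 → max 1.2
A4 regrets: 0.1, 0.0, 0.8, 0.2 → max 0.8
A5 regrets: 0.3, 0.6, 0.4, 1.0 → max 1.0
A6 regrets: 0.2, 0.4, 0.1, 0.2 → max 0.4
A7 regrets: 0.5, 0.3, 1.7, 0.0 → max 1.7
Smallest max regret = 0.4 → A6.

A6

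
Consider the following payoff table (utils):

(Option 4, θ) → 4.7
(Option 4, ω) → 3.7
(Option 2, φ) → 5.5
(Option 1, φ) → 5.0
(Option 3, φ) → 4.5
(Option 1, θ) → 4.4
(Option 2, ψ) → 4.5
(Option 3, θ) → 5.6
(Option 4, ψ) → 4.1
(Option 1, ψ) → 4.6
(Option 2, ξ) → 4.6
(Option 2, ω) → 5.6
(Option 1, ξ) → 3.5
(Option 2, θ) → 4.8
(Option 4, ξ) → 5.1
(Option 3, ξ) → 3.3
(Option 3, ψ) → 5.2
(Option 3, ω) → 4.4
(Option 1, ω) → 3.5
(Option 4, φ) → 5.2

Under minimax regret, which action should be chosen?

Column bests: θ=5.6, φ=5.5, ψ=5.2, ω=5.6, ξ=5.1.
Option 1 regrets: 1.2, 0.5, 0.6, 2.1, 1.6 → max 2.1
Option 2 regrets: 0.8, 0.0, 0.7, 0.0, 0.5 → max 0.8
Option 3 regrets: 0.0, 1.0, 0.0, 1.2, 1.8 → max 1.8
Option 4 regrets: 0.9, 0.3, 1.1, 1.9, 0.0 → max 1.9
Smallest max regret = 0.8 → Option 2.

Option 2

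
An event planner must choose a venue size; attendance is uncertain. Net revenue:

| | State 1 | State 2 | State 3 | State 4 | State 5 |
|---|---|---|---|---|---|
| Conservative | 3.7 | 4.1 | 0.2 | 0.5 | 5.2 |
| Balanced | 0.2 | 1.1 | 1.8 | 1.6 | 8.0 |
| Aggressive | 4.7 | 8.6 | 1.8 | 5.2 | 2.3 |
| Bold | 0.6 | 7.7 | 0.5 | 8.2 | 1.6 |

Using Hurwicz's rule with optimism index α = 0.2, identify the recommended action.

Conservative: 0.2·5.2 + 0.8·0.2 = 1.2
Balanced: 0.2·8.0 + 0.8·0.2 = 1.76
Aggressive: 0.2·8.6 + 0.8·1.8 = 3.16
Bold: 0.2·8.2 + 0.8·0.5 = 2.04
Highest Hurwicz score = 3.16 → Aggressive.

Aggressive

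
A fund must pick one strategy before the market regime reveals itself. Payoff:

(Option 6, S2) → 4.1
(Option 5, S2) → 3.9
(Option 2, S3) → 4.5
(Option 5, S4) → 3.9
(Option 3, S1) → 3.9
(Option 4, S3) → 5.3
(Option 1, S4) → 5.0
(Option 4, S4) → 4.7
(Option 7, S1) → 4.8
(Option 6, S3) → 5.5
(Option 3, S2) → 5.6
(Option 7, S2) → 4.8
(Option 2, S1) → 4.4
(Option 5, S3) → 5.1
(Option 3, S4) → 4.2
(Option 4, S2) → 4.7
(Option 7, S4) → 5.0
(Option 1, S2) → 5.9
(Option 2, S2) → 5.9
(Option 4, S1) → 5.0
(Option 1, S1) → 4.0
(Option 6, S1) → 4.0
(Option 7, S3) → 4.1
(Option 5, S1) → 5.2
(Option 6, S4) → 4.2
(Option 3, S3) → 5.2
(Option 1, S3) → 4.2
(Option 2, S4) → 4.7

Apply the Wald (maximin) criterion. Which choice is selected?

Row minima: Option 1=4.0, Option 2=4.4, Option 3=3.9, Option 4=4.7, Option 5=3.9, Option 6=4.0, Option 7=4.1
Best worst-case = 4.7 → Option 4.

Option 4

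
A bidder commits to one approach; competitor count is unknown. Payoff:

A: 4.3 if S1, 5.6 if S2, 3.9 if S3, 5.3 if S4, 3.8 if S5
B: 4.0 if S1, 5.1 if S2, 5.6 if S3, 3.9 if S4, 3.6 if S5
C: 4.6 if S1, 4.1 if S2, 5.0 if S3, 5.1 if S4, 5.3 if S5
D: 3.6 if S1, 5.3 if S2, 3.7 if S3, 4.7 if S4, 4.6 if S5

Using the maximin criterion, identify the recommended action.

Row minima: A=3.8, B=3.6, C=4.1, D=3.6
Best worst-case = 4.1 → C.

C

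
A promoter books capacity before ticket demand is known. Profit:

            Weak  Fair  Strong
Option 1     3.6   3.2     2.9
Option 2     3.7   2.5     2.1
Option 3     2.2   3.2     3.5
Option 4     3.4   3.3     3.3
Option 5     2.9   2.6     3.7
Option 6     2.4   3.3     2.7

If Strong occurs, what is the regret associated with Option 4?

Best payoff under Strong is 3.7.
Regret = 3.7 − 3.3 = 0.4.

0.4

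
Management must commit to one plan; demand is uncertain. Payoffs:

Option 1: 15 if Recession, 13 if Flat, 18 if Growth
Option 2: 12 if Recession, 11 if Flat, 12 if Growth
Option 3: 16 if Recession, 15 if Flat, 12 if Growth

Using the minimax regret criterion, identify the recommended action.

Column bests: Recession=16, Flat=15, Growth=18.
Option 1 regrets: 1, 2, 0 → max 2
Option 2 regrets: 4, 4, 6 → max 6
Option 3 regrets: 0, 0, 6 → max 6
Smallest max regret = 2 → Option 1.

Option 1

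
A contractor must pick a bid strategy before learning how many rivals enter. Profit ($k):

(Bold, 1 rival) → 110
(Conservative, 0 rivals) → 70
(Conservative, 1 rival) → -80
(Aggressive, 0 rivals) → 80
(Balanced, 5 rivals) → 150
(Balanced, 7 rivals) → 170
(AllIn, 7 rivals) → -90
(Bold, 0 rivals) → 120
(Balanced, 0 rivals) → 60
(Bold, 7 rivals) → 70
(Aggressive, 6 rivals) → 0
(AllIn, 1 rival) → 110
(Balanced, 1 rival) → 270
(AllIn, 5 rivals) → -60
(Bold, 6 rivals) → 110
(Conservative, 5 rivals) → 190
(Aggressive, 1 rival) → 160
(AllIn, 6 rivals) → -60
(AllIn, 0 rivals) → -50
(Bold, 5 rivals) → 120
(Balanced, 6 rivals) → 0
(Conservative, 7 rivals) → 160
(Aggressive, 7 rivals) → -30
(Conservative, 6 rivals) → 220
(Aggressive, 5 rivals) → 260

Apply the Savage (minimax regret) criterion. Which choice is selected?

Bold

Column bests: 0 rivals=120, 1 rival=270, 5 rivals=260, 6 rivals=220, 7 rivals=170.
Conservative regrets: 50, 350, 70, 0, 10 → max 350
Balanced regrets: 60, 0, 110, 220, 0 → max 220
Aggressive regrets: 40, 110, 0, 220, 200 → max 220
Bold regrets: 0, 160, 140, 110, 100 → max 160
AllIn regrets: 170, 160, 320, 280, 260 → max 320
Smallest max regret = 160 → Bold.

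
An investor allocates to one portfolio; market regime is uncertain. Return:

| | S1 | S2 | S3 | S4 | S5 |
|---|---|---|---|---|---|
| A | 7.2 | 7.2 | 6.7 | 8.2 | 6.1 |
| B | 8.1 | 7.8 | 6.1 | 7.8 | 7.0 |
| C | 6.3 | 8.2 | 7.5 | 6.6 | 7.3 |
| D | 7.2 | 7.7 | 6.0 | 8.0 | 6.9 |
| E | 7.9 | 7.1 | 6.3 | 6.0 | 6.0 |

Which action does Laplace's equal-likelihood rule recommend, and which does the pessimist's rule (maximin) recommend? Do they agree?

Row averages: A=7.08, B=7.36, C=7.18, D=7.16, E=6.66
Highest average = 7.36 → B.
Row minima: A=6.1, B=6.1, C=6.3, D=6.0, E=6.0
Best worst-case = 6.3 → C.

laplace → B; maximin → C (disagree)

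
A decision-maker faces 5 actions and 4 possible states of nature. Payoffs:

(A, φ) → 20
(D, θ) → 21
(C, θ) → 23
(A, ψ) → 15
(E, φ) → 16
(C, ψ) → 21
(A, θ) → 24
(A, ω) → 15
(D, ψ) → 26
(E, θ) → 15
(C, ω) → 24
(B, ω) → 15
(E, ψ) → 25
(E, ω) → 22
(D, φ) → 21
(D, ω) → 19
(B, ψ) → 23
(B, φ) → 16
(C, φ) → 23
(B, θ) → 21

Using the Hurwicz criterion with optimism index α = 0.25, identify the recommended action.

C

A: 0.25·24 + 0.75·15 = 17.25
B: 0.25·23 + 0.75·15 = 17
C: 0.25·24 + 0.75·21 = 21.75
D: 0.25·26 + 0.75·19 = 20.75
E: 0.25·25 + 0.75·15 = 17.5
Highest Hurwicz score = 21.75 → C.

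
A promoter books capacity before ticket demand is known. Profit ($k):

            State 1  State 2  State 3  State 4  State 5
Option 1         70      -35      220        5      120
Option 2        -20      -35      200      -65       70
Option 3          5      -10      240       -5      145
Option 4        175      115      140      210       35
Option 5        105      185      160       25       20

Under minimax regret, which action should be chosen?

Option 4

Column bests: State 1=175, State 2=185, State 3=240, State 4=210, State 5=145.
Option 1 regrets: 105, 220, 20, 205, 25 → max 220
Option 2 regrets: 195, 220, 40, 275, 75 → max 275
Option 3 regrets: 170, 195, 0, 215, 0 → max 215
Option 4 regrets: 0, 70, 100, 0, 110 → max 110
Option 5 regrets: 70, 0, 80, 185, 125 → max 185
Smallest max regret = 110 → Option 4.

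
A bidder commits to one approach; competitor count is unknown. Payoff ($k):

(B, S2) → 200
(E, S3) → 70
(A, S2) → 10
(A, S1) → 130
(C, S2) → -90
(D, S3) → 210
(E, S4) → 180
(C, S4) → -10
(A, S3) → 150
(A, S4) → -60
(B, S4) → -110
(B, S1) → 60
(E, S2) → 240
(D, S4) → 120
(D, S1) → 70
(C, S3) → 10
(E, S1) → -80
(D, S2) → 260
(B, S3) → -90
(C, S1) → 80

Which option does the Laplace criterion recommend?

D

Row averages: A=57.5, B=15, C=-2.5, D=165, E=102.5
Highest average = 165 → D.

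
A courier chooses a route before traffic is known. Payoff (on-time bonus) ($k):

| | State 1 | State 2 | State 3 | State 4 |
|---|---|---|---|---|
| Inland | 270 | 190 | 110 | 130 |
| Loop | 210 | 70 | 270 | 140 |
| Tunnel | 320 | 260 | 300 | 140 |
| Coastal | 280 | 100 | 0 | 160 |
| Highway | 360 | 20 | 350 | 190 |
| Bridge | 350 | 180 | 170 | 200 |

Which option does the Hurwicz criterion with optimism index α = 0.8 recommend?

Inland: 0.8·270 + 0.2·110 = 238
Loop: 0.8·270 + 0.2·70 = 230
Tunnel: 0.8·320 + 0.2·140 = 284
Coastal: 0.8·280 + 0.2·0 = 224
Highway: 0.8·360 + 0.2·20 = 292
Bridge: 0.8·350 + 0.2·170 = 314
Highest Hurwicz score = 314 → Bridge.

Bridge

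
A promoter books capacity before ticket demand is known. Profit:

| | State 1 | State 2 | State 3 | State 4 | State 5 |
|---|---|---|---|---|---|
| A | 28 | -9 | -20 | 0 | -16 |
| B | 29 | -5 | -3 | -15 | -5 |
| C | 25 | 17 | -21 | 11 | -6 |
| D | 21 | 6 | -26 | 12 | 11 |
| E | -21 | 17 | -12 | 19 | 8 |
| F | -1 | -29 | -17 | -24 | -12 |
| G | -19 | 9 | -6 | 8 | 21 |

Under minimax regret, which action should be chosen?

Column bests: State 1=29, State 2=17, State 3=-3, State 4=19, State 5=21.
A regrets: 1, 26, 17, 19, 37 → max 37
B regrets: 0, 22, 0, 34, 26 → max 34
C regrets: 4, 0, 18, 8, 27 → max 27
D regrets: 8, 11, 23, 7, 10 → max 23
E regrets: 50, 0, 9, 0, 13 → max 50
F regrets: 30, 46, 14, 43, 33 → max 46
G regrets: 48, 8, 3, 11, 0 → max 48
Smallest max regret = 23 → D.

D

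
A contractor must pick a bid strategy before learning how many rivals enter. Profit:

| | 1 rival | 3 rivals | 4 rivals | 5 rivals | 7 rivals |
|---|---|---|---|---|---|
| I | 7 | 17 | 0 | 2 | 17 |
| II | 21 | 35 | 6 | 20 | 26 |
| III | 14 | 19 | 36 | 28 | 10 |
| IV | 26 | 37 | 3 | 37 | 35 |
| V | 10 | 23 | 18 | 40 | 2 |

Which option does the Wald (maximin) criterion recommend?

III

Row minima: I=0, II=6, III=10, IV=3, V=2
Best worst-case = 10 → III.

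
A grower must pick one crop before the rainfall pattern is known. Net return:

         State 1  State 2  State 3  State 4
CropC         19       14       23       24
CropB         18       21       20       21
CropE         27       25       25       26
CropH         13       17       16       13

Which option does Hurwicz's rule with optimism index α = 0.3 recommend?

CropE

CropC: 0.3·24 + 0.7·14 = 17
CropB: 0.3·21 + 0.7·18 = 18.9
CropE: 0.3·27 + 0.7·25 = 25.6
CropH: 0.3·17 + 0.7·13 = 14.2
Highest Hurwicz score = 25.6 → CropE.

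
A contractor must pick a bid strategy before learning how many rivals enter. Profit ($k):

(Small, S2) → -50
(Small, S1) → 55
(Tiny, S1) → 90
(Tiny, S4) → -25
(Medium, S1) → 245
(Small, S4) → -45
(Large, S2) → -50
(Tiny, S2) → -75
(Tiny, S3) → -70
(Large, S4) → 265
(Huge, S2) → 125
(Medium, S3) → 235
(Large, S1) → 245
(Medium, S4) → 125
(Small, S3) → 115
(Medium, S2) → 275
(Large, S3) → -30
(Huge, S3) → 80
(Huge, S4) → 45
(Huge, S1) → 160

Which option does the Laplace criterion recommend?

Row averages: Tiny=-20, Small=18.75, Medium=220, Large=107.5, Huge=102.5
Highest average = 220 → Medium.

Medium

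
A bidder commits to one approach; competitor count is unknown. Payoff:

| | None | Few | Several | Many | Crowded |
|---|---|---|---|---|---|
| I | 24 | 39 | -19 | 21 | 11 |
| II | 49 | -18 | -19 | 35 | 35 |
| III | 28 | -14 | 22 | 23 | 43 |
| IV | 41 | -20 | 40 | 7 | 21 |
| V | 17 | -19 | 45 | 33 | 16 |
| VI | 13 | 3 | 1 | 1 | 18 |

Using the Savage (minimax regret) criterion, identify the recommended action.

VI

Column bests: None=49, Few=39, Several=45, Many=35, Crowded=43.
I regrets: 25, 0, 64, 14, 32 → max 64
II regrets: 0, 57, 64, 0, 8 → max 64
III regrets: 21, 53, 23, 12, 0 → max 53
IV regrets: 8, 59, 5, 28, 22 → max 59
V regrets: 32, 58, 0, 2, 27 → max 58
VI regrets: 36, 36, 44, 34, 25 → max 44
Smallest max regret = 44 → VI.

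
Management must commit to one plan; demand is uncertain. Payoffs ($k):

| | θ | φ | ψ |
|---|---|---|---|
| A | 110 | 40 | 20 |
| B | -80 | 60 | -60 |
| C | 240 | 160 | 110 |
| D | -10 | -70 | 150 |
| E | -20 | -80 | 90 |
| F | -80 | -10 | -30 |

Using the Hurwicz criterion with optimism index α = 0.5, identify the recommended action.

C

A: 0.5·110 + 0.5·20 = 65
B: 0.5·60 + 0.5·(-80) = -10
C: 0.5·240 + 0.5·110 = 175
D: 0.5·150 + 0.5·(-70) = 40
E: 0.5·90 + 0.5·(-80) = 5
F: 0.5·(-10) + 0.5·(-80) = -45
Highest Hurwicz score = 175 → C.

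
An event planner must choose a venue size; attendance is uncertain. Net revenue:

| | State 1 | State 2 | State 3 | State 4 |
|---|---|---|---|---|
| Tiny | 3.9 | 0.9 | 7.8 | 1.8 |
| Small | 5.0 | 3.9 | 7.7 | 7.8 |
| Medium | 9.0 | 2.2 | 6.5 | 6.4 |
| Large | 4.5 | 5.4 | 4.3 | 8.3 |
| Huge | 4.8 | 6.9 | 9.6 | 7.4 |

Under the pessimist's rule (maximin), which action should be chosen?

Huge

Row minima: Tiny=0.9, Small=3.9, Medium=2.2, Large=4.3, Huge=4.8
Best worst-case = 4.8 → Huge.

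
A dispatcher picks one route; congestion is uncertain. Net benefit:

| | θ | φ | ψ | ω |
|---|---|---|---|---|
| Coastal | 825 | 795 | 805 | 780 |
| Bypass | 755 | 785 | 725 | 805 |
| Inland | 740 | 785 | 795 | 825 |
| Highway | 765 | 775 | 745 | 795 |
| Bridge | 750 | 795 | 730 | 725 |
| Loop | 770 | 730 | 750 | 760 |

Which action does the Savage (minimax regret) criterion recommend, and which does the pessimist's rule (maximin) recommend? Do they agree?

minimax regret → Coastal; maximin → Coastal (agree)

Column bests: θ=825, φ=795, ψ=805, ω=825.
Coastal regrets: 0, 0, 0, 45 → max 45
Bypass regrets: 70, 10, 80, 20 → max 80
Inland regrets: 85, 10, 10, 0 → max 85
Highway regrets: 60, 20, 60, 30 → max 60
Bridge regrets: 75, 0, 75, 100 → max 100
Loop regrets: 55, 65, 55, 65 → max 65
Smallest max regret = 45 → Coastal.
Row minima: Coastal=780, Bypass=725, Inland=740, Highway=745, Bridge=725, Loop=730
Best worst-case = 780 → Coastal.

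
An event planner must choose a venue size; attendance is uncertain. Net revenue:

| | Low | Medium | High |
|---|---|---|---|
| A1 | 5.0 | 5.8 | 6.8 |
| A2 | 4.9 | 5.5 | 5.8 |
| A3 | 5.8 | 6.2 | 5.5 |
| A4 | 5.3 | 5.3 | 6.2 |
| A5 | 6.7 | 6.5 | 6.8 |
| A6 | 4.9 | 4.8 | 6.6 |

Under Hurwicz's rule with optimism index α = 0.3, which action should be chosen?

A1: 0.3·6.8 + 0.7·5.0 = 5.54
A2: 0.3·5.8 + 0.7·4.9 = 5.17
A3: 0.3·6.2 + 0.7·5.5 = 5.71
A4: 0.3·6.2 + 0.7·5.3 = 5.57
A5: 0.3·6.8 + 0.7·6.5 = 6.59
A6: 0.3·6.6 + 0.7·4.8 = 5.34
Highest Hurwicz score = 6.59 → A5.

A5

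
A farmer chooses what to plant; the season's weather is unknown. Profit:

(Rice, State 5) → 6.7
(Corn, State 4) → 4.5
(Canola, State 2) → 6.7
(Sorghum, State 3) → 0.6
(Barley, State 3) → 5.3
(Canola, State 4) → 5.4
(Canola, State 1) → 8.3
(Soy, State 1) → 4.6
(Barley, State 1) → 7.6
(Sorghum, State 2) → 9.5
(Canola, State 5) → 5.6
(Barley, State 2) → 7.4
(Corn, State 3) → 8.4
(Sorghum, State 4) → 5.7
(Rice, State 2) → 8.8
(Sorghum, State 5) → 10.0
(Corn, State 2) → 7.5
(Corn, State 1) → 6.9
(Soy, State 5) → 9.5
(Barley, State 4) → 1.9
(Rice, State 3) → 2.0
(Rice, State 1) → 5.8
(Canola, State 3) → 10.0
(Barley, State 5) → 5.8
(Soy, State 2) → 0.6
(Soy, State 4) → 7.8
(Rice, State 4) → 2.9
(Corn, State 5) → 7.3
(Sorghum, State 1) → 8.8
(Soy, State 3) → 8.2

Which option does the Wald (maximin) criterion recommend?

Canola

Row minima: Sorghum=0.6, Rice=2.0, Barley=1.9, Corn=4.5, Canola=5.4, Soy=0.6
Best worst-case = 5.4 → Canola.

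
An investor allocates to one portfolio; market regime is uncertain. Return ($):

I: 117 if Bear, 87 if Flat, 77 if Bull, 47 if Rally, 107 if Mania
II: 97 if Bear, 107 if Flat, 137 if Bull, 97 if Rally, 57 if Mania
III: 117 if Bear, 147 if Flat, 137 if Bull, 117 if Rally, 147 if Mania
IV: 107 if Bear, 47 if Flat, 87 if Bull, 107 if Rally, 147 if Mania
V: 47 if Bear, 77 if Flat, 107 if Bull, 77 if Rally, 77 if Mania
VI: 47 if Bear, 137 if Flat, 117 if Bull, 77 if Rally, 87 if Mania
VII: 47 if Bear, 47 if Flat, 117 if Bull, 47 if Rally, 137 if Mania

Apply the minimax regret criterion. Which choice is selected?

Column bests: Bear=117, Flat=147, Bull=137, Rally=117, Mania=147.
I regrets: 0, 60, 60, 70, 40 → max 70
II regrets: 20, 40, 0, 20, 90 → max 90
III regrets: 0, 0, 0, 0, 0 → max 0
IV regrets: 10, 100, 50, 10, 0 → max 100
V regrets: 70, 70, 30, 40, 70 → max 70
VI regrets: 70, 10, 20, 40, 60 → max 70
VII regrets: 70, 100, 20, 70, 10 → max 100
Smallest max regret = 0 → III.

III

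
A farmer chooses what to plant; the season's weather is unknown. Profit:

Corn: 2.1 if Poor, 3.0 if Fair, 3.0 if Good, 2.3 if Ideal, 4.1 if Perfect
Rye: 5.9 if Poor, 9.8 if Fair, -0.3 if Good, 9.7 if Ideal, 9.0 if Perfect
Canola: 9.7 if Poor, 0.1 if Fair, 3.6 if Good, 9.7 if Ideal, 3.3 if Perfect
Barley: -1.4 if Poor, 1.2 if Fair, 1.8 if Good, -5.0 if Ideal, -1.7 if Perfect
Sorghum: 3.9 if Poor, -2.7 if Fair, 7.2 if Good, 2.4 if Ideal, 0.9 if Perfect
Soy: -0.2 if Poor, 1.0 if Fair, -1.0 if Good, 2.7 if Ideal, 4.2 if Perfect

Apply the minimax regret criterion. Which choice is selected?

Column bests: Poor=9.7, Fair=9.8, Good=7.2, Ideal=9.7, Perfect=9.0.
Corn regrets: 7.6, 6.8, 4.2, 7.4, 4.9 → max 7.6
Rye regrets: 3.8, 0.0, 7.5, 0.0, 0.0 → max 7.5
Canola regrets: 0.0, 9.7, 3.6, 0.0, 5.7 → max 9.7
Barley regrets: 11.1, 8.6, 5.4, 14.7, 10.7 → max 14.7
Sorghum regrets: 5.8, 12.5, 0.0, 7.3, 8.1 → max 12.5
Soy regrets: 9.9, 8.8, 8.2, 7.0, 4.8 → max 9.9
Smallest max regret = 7.5 → Rye.

Rye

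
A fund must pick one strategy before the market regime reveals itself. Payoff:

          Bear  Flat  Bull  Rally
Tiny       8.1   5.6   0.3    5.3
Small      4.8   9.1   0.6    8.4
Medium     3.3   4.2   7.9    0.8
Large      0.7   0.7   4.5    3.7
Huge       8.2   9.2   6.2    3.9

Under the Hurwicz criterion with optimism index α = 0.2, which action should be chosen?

Tiny: 0.2·8.1 + 0.8·0.3 = 1.86
Small: 0.2·9.1 + 0.8·0.6 = 2.3
Medium: 0.2·7.9 + 0.8·0.8 = 2.22
Large: 0.2·4.5 + 0.8·0.7 = 1.46
Huge: 0.2·9.2 + 0.8·3.9 = 4.96
Highest Hurwicz score = 4.96 → Huge.

Huge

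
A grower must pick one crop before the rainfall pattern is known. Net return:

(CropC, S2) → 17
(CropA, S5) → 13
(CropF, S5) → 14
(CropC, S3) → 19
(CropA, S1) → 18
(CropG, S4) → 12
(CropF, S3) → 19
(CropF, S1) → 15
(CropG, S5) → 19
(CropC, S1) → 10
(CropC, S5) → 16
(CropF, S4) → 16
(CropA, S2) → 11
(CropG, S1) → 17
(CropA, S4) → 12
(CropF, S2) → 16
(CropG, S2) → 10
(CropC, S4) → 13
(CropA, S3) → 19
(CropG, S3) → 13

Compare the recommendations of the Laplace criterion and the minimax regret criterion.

Row averages: CropA=14.6, CropG=14.2, CropC=15, CropF=16
Highest average = 16 → CropF.
Column bests: S1=18, S2=17, S3=19, S4=16, S5=19.
CropA regrets: 0, 6, 0, 4, 6 → max 6
CropG regrets: 1, 7, 6, 4, 0 → max 7
CropC regrets: 8, 0, 0, 3, 3 → max 8
CropF regrets: 3, 1, 0, 0, 5 → max 5
Smallest max regret = 5 → CropF.

laplace → CropF; minimax regret → CropF (agree)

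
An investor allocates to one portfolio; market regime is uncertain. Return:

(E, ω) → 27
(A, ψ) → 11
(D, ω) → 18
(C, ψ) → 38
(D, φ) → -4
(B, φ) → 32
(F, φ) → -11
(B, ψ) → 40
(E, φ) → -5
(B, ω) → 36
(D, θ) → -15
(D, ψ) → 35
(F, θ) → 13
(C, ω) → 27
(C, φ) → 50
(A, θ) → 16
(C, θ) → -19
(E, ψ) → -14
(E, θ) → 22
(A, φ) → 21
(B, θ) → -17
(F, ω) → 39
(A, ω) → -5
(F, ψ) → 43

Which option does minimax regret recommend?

B

Column bests: θ=22, φ=50, ψ=43, ω=39.
A regrets: 6, 29, 32, 44 → max 44
B regrets: 39, 18, 3, 3 → max 39
C regrets: 41, 0, 5, 12 → max 41
D regrets: 37, 54, 8, 21 → max 54
E regrets: 0, 55, 57, 12 → max 57
F regrets: 9, 61, 0, 0 → max 61
Smallest max regret = 39 → B.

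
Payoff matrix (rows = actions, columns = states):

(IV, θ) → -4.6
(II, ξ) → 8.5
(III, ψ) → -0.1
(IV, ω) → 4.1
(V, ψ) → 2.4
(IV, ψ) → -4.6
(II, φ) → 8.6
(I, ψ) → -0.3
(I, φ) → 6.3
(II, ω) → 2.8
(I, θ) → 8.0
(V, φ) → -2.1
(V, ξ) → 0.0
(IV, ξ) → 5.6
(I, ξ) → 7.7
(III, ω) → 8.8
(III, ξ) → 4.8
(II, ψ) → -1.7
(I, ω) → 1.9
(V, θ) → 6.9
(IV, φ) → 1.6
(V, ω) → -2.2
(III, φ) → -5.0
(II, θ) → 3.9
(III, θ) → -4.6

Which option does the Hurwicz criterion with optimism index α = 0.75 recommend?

I: 0.75·8.0 + 0.25·(-0.3) = 5.925
II: 0.75·8.6 + 0.25·(-1.7) = 6.025
III: 0.75·8.8 + 0.25·(-5.0) = 5.35
IV: 0.75·5.6 + 0.25·(-4.6) = 3.05
V: 0.75·6.9 + 0.25·(-2.2) = 4.625
Highest Hurwicz score = 6.025 → II.

II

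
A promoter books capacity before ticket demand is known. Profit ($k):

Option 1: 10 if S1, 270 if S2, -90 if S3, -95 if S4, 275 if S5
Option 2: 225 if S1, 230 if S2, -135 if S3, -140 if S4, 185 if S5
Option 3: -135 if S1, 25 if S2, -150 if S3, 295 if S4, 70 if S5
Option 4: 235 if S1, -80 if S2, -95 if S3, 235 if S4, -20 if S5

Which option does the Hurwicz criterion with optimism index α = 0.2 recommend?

Option 1

Option 1: 0.2·275 + 0.8·(-95) = -21
Option 2: 0.2·230 + 0.8·(-140) = -66
Option 3: 0.2·295 + 0.8·(-150) = -61
Option 4: 0.2·235 + 0.8·(-95) = -29
Highest Hurwicz score = -21 → Option 1.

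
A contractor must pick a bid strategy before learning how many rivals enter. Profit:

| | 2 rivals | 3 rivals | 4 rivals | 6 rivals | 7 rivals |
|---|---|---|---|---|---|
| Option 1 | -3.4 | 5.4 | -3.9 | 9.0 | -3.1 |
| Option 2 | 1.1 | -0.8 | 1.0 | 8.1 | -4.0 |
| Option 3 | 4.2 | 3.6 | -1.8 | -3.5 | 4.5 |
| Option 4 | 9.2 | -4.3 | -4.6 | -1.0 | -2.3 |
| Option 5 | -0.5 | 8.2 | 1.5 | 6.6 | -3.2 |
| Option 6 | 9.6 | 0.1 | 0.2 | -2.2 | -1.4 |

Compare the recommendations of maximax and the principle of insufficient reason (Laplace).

Row maxima: Option 1=9.0, Option 2=8.1, Option 3=4.5, Option 4=9.2, Option 5=8.2, Option 6=9.6
Best best-case = 9.6 → Option 6.
Row averages: Option 1=0.8, Option 2=1.08, Option 3=1.4, Option 4=-0.6, Option 5=2.52, Option 6=1.26
Highest average = 2.52 → Option 5.

maximax → Option 6; laplace → Option 5 (disagree)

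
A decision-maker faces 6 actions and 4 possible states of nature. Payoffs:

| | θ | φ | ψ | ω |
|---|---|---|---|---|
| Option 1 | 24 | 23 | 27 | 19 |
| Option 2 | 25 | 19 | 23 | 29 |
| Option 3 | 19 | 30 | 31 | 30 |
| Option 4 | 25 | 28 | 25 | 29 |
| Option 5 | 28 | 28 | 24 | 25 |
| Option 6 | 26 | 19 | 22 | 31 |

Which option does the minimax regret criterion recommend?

Column bests: θ=28, φ=30, ψ=31, ω=31.
Option 1 regrets: 4, 7, 4, 12 → max 12
Option 2 regrets: 3, 11, 8, 2 → max 11
Option 3 regrets: 9, 0, 0, 1 → max 9
Option 4 regrets: 3, 2, 6, 2 → max 6
Option 5 regrets: 0, 2, 7, 6 → max 7
Option 6 regrets: 2, 11, 9, 0 → max 11
Smallest max regret = 6 → Option 4.

Option 4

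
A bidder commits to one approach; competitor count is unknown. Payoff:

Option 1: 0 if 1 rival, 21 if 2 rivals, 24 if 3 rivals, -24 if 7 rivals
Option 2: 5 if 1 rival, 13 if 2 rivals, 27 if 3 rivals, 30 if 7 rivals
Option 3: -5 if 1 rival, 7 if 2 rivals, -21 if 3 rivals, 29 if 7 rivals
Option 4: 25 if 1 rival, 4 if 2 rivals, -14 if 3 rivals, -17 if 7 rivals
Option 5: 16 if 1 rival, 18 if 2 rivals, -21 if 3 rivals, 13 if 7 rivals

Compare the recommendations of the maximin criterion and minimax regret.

maximin → Option 2; minimax regret → Option 2 (agree)

Row minima: Option 1=-24, Option 2=5, Option 3=-21, Option 4=-17, Option 5=-21
Best worst-case = 5 → Option 2.
Column bests: 1 rival=25, 2 rivals=21, 3 rivals=27, 7 rivals=30.
Option 1 regrets: 25, 0, 3, 54 → max 54
Option 2 regrets: 20, 8, 0, 0 → max 20
Option 3 regrets: 30, 14, 48, 1 → max 48
Option 4 regrets: 0, 17, 41, 47 → max 47
Option 5 regrets: 9, 3, 48, 17 → max 48
Smallest max regret = 20 → Option 2.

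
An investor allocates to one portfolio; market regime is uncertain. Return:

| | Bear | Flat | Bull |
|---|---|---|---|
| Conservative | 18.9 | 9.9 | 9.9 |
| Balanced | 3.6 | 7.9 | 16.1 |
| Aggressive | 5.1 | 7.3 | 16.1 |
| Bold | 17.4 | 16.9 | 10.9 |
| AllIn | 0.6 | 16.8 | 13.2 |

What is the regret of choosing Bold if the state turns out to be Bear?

Best payoff under Bear is 18.9.
Regret = 18.9 − 17.4 = 1.5.

1.5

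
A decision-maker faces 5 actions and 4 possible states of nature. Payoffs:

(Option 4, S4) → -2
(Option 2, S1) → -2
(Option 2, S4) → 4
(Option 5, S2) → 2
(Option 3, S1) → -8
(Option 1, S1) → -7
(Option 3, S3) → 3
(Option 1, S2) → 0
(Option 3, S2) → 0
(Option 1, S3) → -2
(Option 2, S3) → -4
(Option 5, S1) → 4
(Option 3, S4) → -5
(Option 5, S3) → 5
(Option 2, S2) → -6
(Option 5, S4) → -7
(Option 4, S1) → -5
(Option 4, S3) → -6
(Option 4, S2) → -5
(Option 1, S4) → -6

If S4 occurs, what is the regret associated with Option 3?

Best payoff under S4 is 4.
Regret = 4 − (-5) = 9.

9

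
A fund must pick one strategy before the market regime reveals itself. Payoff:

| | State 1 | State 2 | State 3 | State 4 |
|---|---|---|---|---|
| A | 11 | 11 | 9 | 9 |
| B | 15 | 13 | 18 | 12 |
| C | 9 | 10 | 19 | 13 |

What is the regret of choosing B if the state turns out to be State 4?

1

Best payoff under State 4 is 13.
Regret = 13 − 12 = 1.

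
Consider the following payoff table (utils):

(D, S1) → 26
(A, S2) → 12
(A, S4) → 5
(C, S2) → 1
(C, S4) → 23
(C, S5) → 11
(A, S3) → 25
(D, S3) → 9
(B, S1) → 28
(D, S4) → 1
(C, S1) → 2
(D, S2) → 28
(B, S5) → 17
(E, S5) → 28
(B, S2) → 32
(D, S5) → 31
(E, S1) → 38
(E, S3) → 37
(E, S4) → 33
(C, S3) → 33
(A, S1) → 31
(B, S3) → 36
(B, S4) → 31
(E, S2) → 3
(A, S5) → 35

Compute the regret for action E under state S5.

7

Best payoff under S5 is 35.
Regret = 35 − 28 = 7.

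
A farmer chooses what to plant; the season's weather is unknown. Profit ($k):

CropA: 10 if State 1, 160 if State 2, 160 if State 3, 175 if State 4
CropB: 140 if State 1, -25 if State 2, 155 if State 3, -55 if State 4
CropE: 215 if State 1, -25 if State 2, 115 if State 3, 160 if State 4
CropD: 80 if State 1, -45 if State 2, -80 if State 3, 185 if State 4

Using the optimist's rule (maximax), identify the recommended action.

CropE

Row maxima: CropA=175, CropB=155, CropE=215, CropD=185
Best best-case = 215 → CropE.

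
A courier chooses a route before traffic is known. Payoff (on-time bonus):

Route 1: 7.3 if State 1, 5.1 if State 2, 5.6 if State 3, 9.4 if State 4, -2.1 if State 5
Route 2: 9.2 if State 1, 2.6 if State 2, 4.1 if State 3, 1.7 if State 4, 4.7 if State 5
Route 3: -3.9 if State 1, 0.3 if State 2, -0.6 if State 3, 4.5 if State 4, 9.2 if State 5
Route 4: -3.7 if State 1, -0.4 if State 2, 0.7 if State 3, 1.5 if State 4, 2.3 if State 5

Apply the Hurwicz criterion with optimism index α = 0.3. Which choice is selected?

Route 2

Route 1: 0.3·9.4 + 0.7·(-2.1) = 1.35
Route 2: 0.3·9.2 + 0.7·1.7 = 3.95
Route 3: 0.3·9.2 + 0.7·(-3.9) = 0.03
Route 4: 0.3·2.3 + 0.7·(-3.7) = -1.9
Highest Hurwicz score = 3.95 → Route 2.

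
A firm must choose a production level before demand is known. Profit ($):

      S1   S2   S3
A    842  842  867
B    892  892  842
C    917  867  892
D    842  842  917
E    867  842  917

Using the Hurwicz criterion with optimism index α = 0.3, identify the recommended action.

C

A: 0.3·867 + 0.7·842 = 849.5
B: 0.3·892 + 0.7·842 = 857
C: 0.3·917 + 0.7·867 = 882
D: 0.3·917 + 0.7·842 = 864.5
E: 0.3·917 + 0.7·842 = 864.5
Highest Hurwicz score = 882 → C.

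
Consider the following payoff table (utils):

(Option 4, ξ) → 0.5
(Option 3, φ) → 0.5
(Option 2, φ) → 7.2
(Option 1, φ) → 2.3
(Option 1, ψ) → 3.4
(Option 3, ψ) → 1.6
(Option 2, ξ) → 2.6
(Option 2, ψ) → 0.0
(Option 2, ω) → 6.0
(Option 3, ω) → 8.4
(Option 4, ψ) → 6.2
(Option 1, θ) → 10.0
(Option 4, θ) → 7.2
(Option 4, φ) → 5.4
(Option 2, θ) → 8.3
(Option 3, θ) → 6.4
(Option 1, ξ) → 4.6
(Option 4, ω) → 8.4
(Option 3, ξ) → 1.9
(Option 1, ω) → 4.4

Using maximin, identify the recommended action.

Row minima: Option 1=2.3, Option 2=0.0, Option 3=0.5, Option 4=0.5
Best worst-case = 2.3 → Option 1.

Option 1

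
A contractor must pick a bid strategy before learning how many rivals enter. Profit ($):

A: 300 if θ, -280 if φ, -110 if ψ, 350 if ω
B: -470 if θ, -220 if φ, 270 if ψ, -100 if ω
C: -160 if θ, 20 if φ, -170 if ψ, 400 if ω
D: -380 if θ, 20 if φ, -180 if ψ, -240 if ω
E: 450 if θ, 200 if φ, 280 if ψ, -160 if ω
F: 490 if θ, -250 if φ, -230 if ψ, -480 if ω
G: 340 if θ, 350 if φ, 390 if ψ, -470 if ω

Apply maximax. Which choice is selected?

F

Row maxima: A=350, B=270, C=400, D=20, E=450, F=490, G=390
Best best-case = 490 → F.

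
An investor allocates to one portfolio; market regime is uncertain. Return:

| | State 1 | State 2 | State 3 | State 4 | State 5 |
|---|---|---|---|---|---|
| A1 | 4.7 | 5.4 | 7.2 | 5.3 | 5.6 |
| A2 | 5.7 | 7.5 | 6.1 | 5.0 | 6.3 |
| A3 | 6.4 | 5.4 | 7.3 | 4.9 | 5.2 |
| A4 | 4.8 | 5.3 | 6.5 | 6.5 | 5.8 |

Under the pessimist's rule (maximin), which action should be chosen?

A2

Row minima: A1=4.7, A2=5.0, A3=4.9, A4=4.8
Best worst-case = 5.0 → A2.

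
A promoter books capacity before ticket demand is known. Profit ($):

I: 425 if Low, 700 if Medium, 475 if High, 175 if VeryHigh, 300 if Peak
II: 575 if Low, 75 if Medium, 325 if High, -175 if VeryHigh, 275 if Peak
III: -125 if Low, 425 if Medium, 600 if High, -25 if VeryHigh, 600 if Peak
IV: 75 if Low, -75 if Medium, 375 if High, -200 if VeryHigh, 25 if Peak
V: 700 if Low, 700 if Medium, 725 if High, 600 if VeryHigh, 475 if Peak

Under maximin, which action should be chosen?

V

Row minima: I=175, II=-175, III=-125, IV=-200, V=475
Best worst-case = 475 → V.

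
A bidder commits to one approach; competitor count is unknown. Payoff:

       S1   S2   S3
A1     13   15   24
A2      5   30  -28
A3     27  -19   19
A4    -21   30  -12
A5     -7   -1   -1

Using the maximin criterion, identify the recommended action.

A1

Row minima: A1=13, A2=-28, A3=-19, A4=-21, A5=-7
Best worst-case = 13 → A1.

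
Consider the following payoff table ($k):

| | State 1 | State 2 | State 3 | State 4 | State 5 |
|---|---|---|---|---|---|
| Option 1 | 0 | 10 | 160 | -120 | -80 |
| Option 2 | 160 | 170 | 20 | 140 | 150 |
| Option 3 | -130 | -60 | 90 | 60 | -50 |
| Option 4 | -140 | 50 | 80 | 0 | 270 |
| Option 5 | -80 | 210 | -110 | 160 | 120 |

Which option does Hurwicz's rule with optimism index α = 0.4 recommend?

Option 1: 0.4·160 + 0.6·(-120) = -8
Option 2: 0.4·170 + 0.6·20 = 80
Option 3: 0.4·90 + 0.6·(-130) = -42
Option 4: 0.4·270 + 0.6·(-140) = 24
Option 5: 0.4·210 + 0.6·(-110) = 18
Highest Hurwicz score = 80 → Option 2.

Option 2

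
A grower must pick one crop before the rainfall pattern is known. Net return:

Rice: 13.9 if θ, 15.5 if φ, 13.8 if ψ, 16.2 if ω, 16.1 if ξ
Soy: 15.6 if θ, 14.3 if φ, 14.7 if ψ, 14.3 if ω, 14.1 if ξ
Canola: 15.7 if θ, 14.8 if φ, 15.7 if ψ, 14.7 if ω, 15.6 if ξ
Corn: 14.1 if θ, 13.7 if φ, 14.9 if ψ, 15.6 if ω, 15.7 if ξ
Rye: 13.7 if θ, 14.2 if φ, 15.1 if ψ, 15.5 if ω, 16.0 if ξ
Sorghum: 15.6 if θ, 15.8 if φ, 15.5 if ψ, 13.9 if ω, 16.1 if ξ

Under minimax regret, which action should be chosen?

Column bests: θ=15.7, φ=15.8, ψ=15.7, ω=16.2, ξ=16.1.
Rice regrets: 1.8, 0.3, 1.9, 0.0, 0.0 → max 1.9
Soy regrets: 0.1, 1.5, 1.0, 1.9, 2.0 → max 2.0
Canola regrets: 0.0, 1.0, 0.0, 1.5, 0.5 → max 1.5
Corn regrets: 1.6, 2.1, 0.8, 0.6, 0.4 → max 2.1
Rye regrets: 2.0, 1.6, 0.6, 0.7, 0.1 → max 2.0
Sorghum regrets: 0.1, 0.0, 0.2, 2.3, 0.0 → max 2.3
Smallest max regret = 1.5 → Canola.

Canola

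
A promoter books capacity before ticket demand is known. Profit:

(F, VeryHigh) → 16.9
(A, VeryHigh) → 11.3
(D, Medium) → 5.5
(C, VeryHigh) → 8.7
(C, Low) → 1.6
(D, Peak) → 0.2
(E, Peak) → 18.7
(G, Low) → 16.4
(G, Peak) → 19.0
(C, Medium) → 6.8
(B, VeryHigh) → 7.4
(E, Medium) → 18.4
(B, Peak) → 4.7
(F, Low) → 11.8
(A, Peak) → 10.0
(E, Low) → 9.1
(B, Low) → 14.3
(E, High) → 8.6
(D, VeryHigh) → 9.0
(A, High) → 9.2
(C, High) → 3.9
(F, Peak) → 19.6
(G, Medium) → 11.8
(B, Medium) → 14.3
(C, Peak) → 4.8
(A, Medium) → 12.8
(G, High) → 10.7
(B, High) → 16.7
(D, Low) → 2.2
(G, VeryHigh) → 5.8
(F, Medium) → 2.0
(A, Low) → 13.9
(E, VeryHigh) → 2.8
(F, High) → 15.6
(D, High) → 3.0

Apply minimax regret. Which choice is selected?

Column bests: Low=16.4, Medium=18.4, High=16.7, VeryHigh=16.9, Peak=19.6.
A regrets: 2.5, 5.6, 7.5, 5.6, 9.6 → max 9.6
B regrets: 2.1, 4.1, 0.0, 9.5, 14.9 → max 14.9
C regrets: 14.8, 11.6, 12.8, 8.2, 14.8 → max 14.8
D regrets: 14.2, 12.9, 13.7, 7.9, 19.4 → max 19.4
E regrets: 7.3, 0.0, 8.1, 14.1, 0.9 → max 14.1
F regrets: 4.6, 16.4, 1.1, 0.0, 0.0 → max 16.4
G regrets: 0.0, 6.6, 6.0, 11.1, 0.6 → max 11.1
Smallest max regret = 9.6 → A.

A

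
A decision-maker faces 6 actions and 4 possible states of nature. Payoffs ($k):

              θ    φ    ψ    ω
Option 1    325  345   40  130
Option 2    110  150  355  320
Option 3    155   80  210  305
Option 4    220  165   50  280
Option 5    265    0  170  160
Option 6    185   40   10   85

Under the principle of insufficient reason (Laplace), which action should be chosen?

Option 2

Row averages: Option 1=210, Option 2=233.75, Option 3=187.5, Option 4=178.75, Option 5=148.75, Option 6=80
Highest average = 233.75 → Option 2.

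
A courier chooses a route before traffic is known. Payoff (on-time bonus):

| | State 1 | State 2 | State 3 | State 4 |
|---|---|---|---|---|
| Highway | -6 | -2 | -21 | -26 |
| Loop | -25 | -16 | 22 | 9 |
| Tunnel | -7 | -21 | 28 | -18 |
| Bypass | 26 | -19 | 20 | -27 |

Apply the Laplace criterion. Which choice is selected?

Row averages: Highway=-13.75, Loop=-2.5, Tunnel=-4.5, Bypass=0
Highest average = 0 → Bypass.

Bypass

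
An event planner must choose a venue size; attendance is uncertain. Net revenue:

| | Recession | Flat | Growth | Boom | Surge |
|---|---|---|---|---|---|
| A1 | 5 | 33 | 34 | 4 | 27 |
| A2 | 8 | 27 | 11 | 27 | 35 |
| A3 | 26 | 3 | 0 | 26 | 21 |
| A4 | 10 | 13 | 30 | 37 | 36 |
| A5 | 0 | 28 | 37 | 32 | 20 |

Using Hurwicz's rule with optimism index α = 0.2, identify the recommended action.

A1: 0.2·34 + 0.8·4 = 10
A2: 0.2·35 + 0.8·8 = 13.4
A3: 0.2·26 + 0.8·0 = 5.2
A4: 0.2·37 + 0.8·10 = 15.4
A5: 0.2·37 + 0.8·0 = 7.4
Highest Hurwicz score = 15.4 → A4.

A4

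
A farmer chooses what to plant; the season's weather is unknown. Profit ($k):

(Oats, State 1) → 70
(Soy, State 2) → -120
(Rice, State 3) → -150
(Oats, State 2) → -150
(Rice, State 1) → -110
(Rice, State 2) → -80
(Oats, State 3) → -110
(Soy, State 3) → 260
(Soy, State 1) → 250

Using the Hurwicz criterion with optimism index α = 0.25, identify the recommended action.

Soy: 0.25·260 + 0.75·(-120) = -25
Rice: 0.25·(-80) + 0.75·(-150) = -132.5
Oats: 0.25·70 + 0.75·(-150) = -95
Highest Hurwicz score = -25 → Soy.

Soy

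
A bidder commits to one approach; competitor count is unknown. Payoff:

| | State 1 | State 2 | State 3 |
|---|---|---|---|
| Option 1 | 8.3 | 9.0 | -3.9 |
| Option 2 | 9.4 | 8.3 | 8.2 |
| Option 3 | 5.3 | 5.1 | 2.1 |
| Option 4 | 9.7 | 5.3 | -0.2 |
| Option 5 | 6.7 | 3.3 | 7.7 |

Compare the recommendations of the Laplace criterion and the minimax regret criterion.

laplace → Option 2; minimax regret → Option 2 (agree)

Row averages: Option 1=67/15, Option 2=259/30, Option 3=25/6, Option 4=74/15, Option 5=5.9
Highest average = 259/30 → Option 2.
Column bests: State 1=9.7, State 2=9.0, State 3=8.2.
Option 1 regrets: 1.4, 0.0, 12.1 → max 12.1
Option 2 regrets: 0.3, 0.7, 0.0 → max 0.7
Option 3 regrets: 4.4, 3.9, 6.1 → max 6.1
Option 4 regrets: 0.0, 3.7, 8.4 → max 8.4
Option 5 regrets: 3.0, 5.7, 0.5 → max 5.7
Smallest max regret = 0.7 → Option 2.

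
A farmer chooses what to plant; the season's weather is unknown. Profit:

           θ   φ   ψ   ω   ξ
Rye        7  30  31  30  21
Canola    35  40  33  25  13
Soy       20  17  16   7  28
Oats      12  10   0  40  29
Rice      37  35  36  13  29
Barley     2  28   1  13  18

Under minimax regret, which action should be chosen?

Column bests: θ=37, φ=40, ψ=36, ω=40, ξ=29.
Rye regrets: 30, 10, 5, 10, 8 → max 30
Canola regrets: 2, 0, 3, 15, 16 → max 16
Soy regrets: 17, 23, 20, 33, 1 → max 33
Oats regrets: 25, 30, 36, 0, 0 → max 36
Rice regrets: 0, 5, 0, 27, 0 → max 27
Barley regrets: 35, 12, 35, 27, 11 → max 35
Smallest max regret = 16 → Canola.

Canola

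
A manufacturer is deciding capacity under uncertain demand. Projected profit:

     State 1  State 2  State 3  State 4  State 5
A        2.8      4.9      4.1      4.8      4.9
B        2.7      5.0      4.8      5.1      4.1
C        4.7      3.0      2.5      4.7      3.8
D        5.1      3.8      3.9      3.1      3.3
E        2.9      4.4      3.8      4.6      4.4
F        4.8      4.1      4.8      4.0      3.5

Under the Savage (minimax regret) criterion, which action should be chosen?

F

Column bests: State 1=5.1, State 2=5.0, State 3=4.8, State 4=5.1, State 5=4.9.
A regrets: 2.3, 0.1, 0.7, 0.3, 0.0 → max 2.3
B regrets: 2.4, 0.0, 0.0, 0.0, 0.8 → max 2.4
C regrets: 0.4, 2.0, 2.3, 0.4, 1.1 → max 2.3
D regrets: 0.0, 1.2, 0.9, 2.0, 1.6 → max 2.0
E regrets: 2.2, 0.6, 1.0, 0.5, 0.5 → max 2.2
F regrets: 0.3, 0.9, 0.0, 1.1, 1.4 → max 1.4
Smallest max regret = 1.4 → F.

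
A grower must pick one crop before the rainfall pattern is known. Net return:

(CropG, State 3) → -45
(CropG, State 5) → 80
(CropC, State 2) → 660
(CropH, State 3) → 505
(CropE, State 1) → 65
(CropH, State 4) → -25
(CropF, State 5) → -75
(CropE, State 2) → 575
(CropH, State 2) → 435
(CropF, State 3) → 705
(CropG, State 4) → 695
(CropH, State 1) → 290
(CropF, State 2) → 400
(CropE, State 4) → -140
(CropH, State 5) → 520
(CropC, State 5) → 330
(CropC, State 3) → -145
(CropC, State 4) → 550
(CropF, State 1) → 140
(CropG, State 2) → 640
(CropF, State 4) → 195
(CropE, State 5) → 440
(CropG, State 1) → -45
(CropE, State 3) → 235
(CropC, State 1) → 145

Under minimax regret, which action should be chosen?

CropF

Column bests: State 1=290, State 2=660, State 3=705, State 4=695, State 5=520.
CropH regrets: 0, 225, 200, 720, 0 → max 720
CropE regrets: 225, 85, 470, 835, 80 → max 835
CropC regrets: 145, 0, 850, 145, 190 → max 850
CropF regrets: 150, 260, 0, 500, 595 → max 595
CropG regrets: 335, 20, 750, 0, 440 → max 750
Smallest max regret = 595 → CropF.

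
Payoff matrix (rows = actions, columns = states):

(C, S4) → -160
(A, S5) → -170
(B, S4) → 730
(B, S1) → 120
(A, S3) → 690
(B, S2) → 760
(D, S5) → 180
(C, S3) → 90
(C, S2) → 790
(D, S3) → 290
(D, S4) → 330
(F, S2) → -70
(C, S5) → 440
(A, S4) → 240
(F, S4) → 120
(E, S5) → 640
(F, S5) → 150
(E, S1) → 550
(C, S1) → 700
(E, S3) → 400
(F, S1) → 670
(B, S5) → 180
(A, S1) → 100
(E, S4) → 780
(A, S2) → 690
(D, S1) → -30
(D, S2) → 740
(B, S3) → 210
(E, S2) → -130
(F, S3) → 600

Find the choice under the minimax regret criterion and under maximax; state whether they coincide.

Column bests: S1=700, S2=790, S3=690, S4=780, S5=640.
A regrets: 600, 100, 0, 540, 810 → max 810
B regrets: 580, 30, 480, 50, 460 → max 580
C regrets: 0, 0, 600, 940, 200 → max 940
D regrets: 730, 50, 400, 450, 460 → max 730
E regrets: 150, 920, 290, 0, 0 → max 920
F regrets: 30, 860, 90, 660, 490 → max 860
Smallest max regret = 580 → B.
Row maxima: A=690, B=760, C=790, D=740, E=780, F=670
Best best-case = 790 → C.

minimax regret → B; maximax → C (disagree)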